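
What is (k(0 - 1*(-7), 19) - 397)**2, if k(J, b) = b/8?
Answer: 9966649/64 ≈ 1.5573e+5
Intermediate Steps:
k(J, b) = b/8 (k(J, b) = b*(1/8) = b/8)
(k(0 - 1*(-7), 19) - 397)**2 = ((1/8)*19 - 397)**2 = (19/8 - 397)**2 = (-3157/8)**2 = 9966649/64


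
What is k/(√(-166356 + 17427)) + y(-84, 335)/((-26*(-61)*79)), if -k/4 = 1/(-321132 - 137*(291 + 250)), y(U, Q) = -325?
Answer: -25/9638 - 4*I*√148929/58864038321 ≈ -0.0025939 - 2.6224e-8*I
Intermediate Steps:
k = 4/395249 (k = -4/(-321132 - 137*(291 + 250)) = -4/(-321132 - 137*541) = -4/(-321132 - 74117) = -4/(-395249) = -4*(-1/395249) = 4/395249 ≈ 1.0120e-5)
k/(√(-166356 + 17427)) + y(-84, 335)/((-26*(-61)*79)) = 4/(395249*(√(-166356 + 17427))) - 325/(-26*(-61)*79) = 4/(395249*(√(-148929))) - 325/(1586*79) = 4/(395249*((I*√148929))) - 325/125294 = 4*(-I*√148929/148929)/395249 - 325*1/125294 = -4*I*√148929/58864038321 - 25/9638 = -25/9638 - 4*I*√148929/58864038321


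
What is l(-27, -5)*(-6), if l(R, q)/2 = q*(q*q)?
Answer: 1500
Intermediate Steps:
l(R, q) = 2*q**3 (l(R, q) = 2*(q*(q*q)) = 2*(q*q**2) = 2*q**3)
l(-27, -5)*(-6) = (2*(-5)**3)*(-6) = (2*(-125))*(-6) = -250*(-6) = 1500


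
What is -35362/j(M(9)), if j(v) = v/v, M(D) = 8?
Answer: -35362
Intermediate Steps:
j(v) = 1
-35362/j(M(9)) = -35362/1 = -35362*1 = -35362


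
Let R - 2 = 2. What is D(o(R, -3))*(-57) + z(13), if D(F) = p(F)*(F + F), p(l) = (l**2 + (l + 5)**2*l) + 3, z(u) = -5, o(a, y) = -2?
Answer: -2513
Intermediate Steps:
R = 4 (R = 2 + 2 = 4)
p(l) = 3 + l**2 + l*(5 + l)**2 (p(l) = (l**2 + (5 + l)**2*l) + 3 = (l**2 + l*(5 + l)**2) + 3 = 3 + l**2 + l*(5 + l)**2)
D(F) = 2*F*(3 + F**2 + F*(5 + F)**2) (D(F) = (3 + F**2 + F*(5 + F)**2)*(F + F) = (3 + F**2 + F*(5 + F)**2)*(2*F) = 2*F*(3 + F**2 + F*(5 + F)**2))
D(o(R, -3))*(-57) + z(13) = (2*(-2)*(3 + (-2)**2 - 2*(5 - 2)**2))*(-57) - 5 = (2*(-2)*(3 + 4 - 2*3**2))*(-57) - 5 = (2*(-2)*(3 + 4 - 2*9))*(-57) - 5 = (2*(-2)*(3 + 4 - 18))*(-57) - 5 = (2*(-2)*(-11))*(-57) - 5 = 44*(-57) - 5 = -2508 - 5 = -2513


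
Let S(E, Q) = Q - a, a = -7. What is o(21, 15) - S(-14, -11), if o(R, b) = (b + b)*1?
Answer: 34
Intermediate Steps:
o(R, b) = 2*b (o(R, b) = (2*b)*1 = 2*b)
S(E, Q) = 7 + Q (S(E, Q) = Q - 1*(-7) = Q + 7 = 7 + Q)
o(21, 15) - S(-14, -11) = 2*15 - (7 - 11) = 30 - 1*(-4) = 30 + 4 = 34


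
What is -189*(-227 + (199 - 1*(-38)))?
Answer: -1890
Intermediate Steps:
-189*(-227 + (199 - 1*(-38))) = -189*(-227 + (199 + 38)) = -189*(-227 + 237) = -189*10 = -1890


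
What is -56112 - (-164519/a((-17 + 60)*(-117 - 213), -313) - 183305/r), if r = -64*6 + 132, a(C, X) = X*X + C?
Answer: -1199969477303/21112308 ≈ -56837.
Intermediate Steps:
a(C, X) = C + X² (a(C, X) = X² + C = C + X²)
r = -252 (r = -384 + 132 = -252)
-56112 - (-164519/a((-17 + 60)*(-117 - 213), -313) - 183305/r) = -56112 - (-164519/((-17 + 60)*(-117 - 213) + (-313)²) - 183305/(-252)) = -56112 - (-164519/(43*(-330) + 97969) - 183305*(-1/252)) = -56112 - (-164519/(-14190 + 97969) + 183305/252) = -56112 - (-164519/83779 + 183305/252) = -56112 - 1*15315650807/21112308 = -56112 - 15315650807/21112308 = -1199969477303/21112308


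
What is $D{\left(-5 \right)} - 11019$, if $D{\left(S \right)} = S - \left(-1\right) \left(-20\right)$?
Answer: $-11044$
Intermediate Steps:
$D{\left(S \right)} = -20 + S$ ($D{\left(S \right)} = S - 20 = -20 + S$)
$D{\left(-5 \right)} - 11019 = \left(-20 - 5\right) - 11019 = -25 - 11019 = -11044$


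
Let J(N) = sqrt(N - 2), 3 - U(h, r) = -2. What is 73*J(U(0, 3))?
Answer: 73*sqrt(3) ≈ 126.44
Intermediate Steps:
U(h, r) = 5 (U(h, r) = 3 - 1*(-2) = 3 + 2 = 5)
J(N) = sqrt(-2 + N)
73*J(U(0, 3)) = 73*sqrt(-2 + 5) = 73*sqrt(3)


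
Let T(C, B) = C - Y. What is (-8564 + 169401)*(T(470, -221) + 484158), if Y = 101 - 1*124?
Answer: 77949812887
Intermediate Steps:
Y = -23 (Y = 101 - 124 = -23)
T(C, B) = 23 + C (T(C, B) = C - 1*(-23) = C + 23 = 23 + C)
(-8564 + 169401)*(T(470, -221) + 484158) = (-8564 + 169401)*((23 + 470) + 484158) = 160837*(493 + 484158) = 160837*484651 = 77949812887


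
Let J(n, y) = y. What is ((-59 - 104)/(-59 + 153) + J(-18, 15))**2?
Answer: 1555009/8836 ≈ 175.99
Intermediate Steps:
((-59 - 104)/(-59 + 153) + J(-18, 15))**2 = ((-59 - 104)/(-59 + 153) + 15)**2 = (-163/94 + 15)**2 = (1247/94)**2 = 1555009/8836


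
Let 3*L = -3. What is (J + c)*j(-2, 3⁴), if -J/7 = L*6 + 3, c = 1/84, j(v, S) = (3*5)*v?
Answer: -8825/14 ≈ -630.36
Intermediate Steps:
j(v, S) = 15*v
L = -1 (L = (⅓)*(-3) = -1)
c = 1/84 ≈ 0.011905
J = 21 (J = -7*(-1*6 + 3) = -7*(-6 + 3) = -7*(-3) = 21)
(J + c)*j(-2, 3⁴) = (21 + 1/84)*(15*(-2)) = (1765/84)*(-30) = -8825/14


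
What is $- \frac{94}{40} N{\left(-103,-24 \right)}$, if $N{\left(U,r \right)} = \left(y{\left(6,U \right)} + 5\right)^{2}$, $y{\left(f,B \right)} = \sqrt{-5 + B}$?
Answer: $\frac{3901}{20} - 141 i \sqrt{3} \approx 195.05 - 244.22 i$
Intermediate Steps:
$N{\left(U,r \right)} = \left(5 + \sqrt{-5 + U}\right)^{2}$ ($N{\left(U,r \right)} = \left(\sqrt{-5 + U} + 5\right)^{2} = \left(5 + \sqrt{-5 + U}\right)^{2}$)
$- \frac{94}{40} N{\left(-103,-24 \right)} = - \frac{94}{40} \left(5 + \sqrt{-5 - 103}\right)^{2} = \left(-94\right) \frac{1}{40} \left(5 + \sqrt{-108}\right)^{2} = - \frac{47 \left(5 + 6 i \sqrt{3}\right)^{2}}{20}$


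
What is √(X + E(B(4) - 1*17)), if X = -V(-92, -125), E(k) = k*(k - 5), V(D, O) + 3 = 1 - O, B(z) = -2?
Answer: 3*√37 ≈ 18.248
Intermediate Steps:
V(D, O) = -2 - O (V(D, O) = -3 + (1 - O) = -2 - O)
E(k) = k*(-5 + k)
X = -123 (X = -(-2 - 1*(-125)) = -(-2 + 125) = -1*123 = -123)
√(X + E(B(4) - 1*17)) = √(-123 + (-2 - 1*17)*(-5 + (-2 - 1*17))) = √(-123 + (-2 - 17)*(-5 + (-2 - 17))) = √(-123 - 19*(-5 - 19)) = √(-123 - 19*(-24)) = √(-123 + 456) = √333 = 3*√37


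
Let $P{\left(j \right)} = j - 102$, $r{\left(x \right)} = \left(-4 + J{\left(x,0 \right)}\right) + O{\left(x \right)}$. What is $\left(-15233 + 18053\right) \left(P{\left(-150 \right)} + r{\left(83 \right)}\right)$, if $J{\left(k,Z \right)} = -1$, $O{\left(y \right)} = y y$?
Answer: $18702240$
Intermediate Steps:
$O{\left(y \right)} = y^{2}$
$r{\left(x \right)} = -5 + x^{2}$ ($r{\left(x \right)} = \left(-4 - 1\right) + x^{2} = -5 + x^{2}$)
$P{\left(j \right)} = -102 + j$
$\left(-15233 + 18053\right) \left(P{\left(-150 \right)} + r{\left(83 \right)}\right) = \left(-15233 + 18053\right) \left(\left(-102 - 150\right) - \left(5 - 83^{2}\right)\right) = 2820 \left(-252 + \left(-5 + 6889\right)\right) = 2820 \left(-252 + 6884\right) = 2820 \cdot 6632 = 18702240$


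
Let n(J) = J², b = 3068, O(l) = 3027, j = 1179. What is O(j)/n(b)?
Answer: 3027/9412624 ≈ 0.00032159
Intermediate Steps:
O(j)/n(b) = 3027/(3068²) = 3027/9412624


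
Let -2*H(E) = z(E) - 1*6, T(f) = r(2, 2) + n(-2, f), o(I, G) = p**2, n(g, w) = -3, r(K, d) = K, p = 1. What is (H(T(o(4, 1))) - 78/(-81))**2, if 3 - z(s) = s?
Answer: 2809/729 ≈ 3.8532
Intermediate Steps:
o(I, G) = 1 (o(I, G) = 1**2 = 1)
z(s) = 3 - s
T(f) = -1 (T(f) = 2 - 3 = -1)
H(E) = 3/2 + E/2 (H(E) = -((3 - E) - 1*6)/2 = -((3 - E) - 6)/2 = -(-3 - E)/2 = 3/2 + E/2)
(H(T(o(4, 1))) - 78/(-81))**2 = ((3/2 + (1/2)*(-1)) - 78/(-81))**2 = ((3/2 - 1/2) - 78*(-1/81))**2 = (1 + 26/27)**2 = (53/27)**2 = 2809/729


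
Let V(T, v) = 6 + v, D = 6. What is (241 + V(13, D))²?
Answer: 64009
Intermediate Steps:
(241 + V(13, D))² = (241 + (6 + 6))² = (241 + 12)² = 253² = 64009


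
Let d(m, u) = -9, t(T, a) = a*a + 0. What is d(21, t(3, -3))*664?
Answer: -5976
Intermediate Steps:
t(T, a) = a² (t(T, a) = a² + 0 = a²)
d(21, t(3, -3))*664 = -9*664 = -5976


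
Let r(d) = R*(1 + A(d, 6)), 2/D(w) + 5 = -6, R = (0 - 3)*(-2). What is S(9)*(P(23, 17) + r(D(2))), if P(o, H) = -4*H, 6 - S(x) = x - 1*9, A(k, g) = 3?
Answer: -264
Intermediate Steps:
S(x) = 15 - x (S(x) = 6 - (x - 1*9) = 6 - (x - 9) = 6 - (-9 + x) = 6 + (9 - x) = 15 - x)
R = 6 (R = -3*(-2) = 6)
D(w) = -2/11 (D(w) = 2/(-5 - 6) = 2/(-11) = 2*(-1/11) = -2/11)
r(d) = 24 (r(d) = 6*(1 + 3) = 6*4 = 24)
S(9)*(P(23, 17) + r(D(2))) = (15 - 1*9)*(-4*17 + 24) = (15 - 9)*(-68 + 24) = 6*(-44) = -264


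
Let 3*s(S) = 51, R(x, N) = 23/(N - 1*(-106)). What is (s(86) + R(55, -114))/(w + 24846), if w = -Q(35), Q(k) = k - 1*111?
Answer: 113/199376 ≈ 0.00056677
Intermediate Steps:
Q(k) = -111 + k (Q(k) = k - 111 = -111 + k)
R(x, N) = 23/(106 + N) (R(x, N) = 23/(N + 106) = 23/(106 + N))
s(S) = 17 (s(S) = (1/3)*51 = 17)
w = 76 (w = -(-111 + 35) = -1*(-76) = 76)
(s(86) + R(55, -114))/(w + 24846) = (17 + 23/(106 - 114))/(76 + 24846) = (17 + 23/(-8))/24922 = (17 + 23*(-1/8))*(1/24922) = (17 - 23/8)*(1/24922) = (113/8)*(1/24922) = 113/199376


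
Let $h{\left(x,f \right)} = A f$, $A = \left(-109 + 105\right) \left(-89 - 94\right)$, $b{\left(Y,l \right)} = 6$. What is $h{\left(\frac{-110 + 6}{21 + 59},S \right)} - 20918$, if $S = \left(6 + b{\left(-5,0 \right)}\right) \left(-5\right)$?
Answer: $-64838$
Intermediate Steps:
$S = -60$ ($S = \left(6 + 6\right) \left(-5\right) = 12 \left(-5\right) = -60$)
$A = 732$ ($A = \left(-4\right) \left(-183\right) = 732$)
$h{\left(x,f \right)} = 732 f$
$h{\left(\frac{-110 + 6}{21 + 59},S \right)} - 20918 = 732 \left(-60\right) - 20918 = -43920 - 20918 = -64838$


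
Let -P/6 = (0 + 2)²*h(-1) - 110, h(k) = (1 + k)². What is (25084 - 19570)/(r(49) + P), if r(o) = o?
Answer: 5514/709 ≈ 7.7772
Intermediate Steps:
P = 660 (P = -6*((0 + 2)²*(1 - 1)² - 110) = -6*(2²*0² - 110) = -6*(4*0 - 110) = -6*(0 - 110) = -6*(-110) = 660)
(25084 - 19570)/(r(49) + P) = (25084 - 19570)/(49 + 660) = 5514/709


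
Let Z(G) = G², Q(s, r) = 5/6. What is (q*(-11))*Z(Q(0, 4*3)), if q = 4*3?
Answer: -275/3 ≈ -91.667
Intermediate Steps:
Q(s, r) = ⅚ (Q(s, r) = 5*(⅙) = ⅚)
q = 12
(q*(-11))*Z(Q(0, 4*3)) = (12*(-11))*(⅚)² = -132*25/36 = -275/3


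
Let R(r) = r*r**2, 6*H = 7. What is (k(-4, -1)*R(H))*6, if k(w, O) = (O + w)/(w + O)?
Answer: 343/36 ≈ 9.5278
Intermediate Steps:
H = 7/6 (H = (1/6)*7 = 7/6 ≈ 1.1667)
R(r) = r**3
k(w, O) = 1 (k(w, O) = (O + w)/(O + w) = 1)
(k(-4, -1)*R(H))*6 = (1*(7/6)**3)*6 = (1*(343/216))*6 = (343/216)*6 = 343/36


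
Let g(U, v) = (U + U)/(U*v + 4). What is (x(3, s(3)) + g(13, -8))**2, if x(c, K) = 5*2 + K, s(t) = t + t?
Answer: 619369/2500 ≈ 247.75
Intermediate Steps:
s(t) = 2*t
g(U, v) = 2*U/(4 + U*v) (g(U, v) = (2*U)/(4 + U*v) = 2*U/(4 + U*v))
x(c, K) = 10 + K
(x(3, s(3)) + g(13, -8))**2 = ((10 + 2*3) + 2*13/(4 + 13*(-8)))**2 = ((10 + 6) + 2*13/(4 - 104))**2 = (16 + 2*13/(-100))**2 = (16 + 2*13*(-1/100))**2 = (16 - 13/50)**2 = (787/50)**2 = 619369/2500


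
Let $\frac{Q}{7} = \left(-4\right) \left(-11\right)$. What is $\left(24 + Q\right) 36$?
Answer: $11952$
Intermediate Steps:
$Q = 308$ ($Q = 7 \left(\left(-4\right) \left(-11\right)\right) = 7 \cdot 44 = 308$)
$\left(24 + Q\right) 36 = \left(24 + 308\right) 36 = 332 \cdot 36 = 11952$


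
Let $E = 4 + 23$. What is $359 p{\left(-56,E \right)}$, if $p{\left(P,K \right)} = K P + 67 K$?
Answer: $106623$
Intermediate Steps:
$E = 27$
$p{\left(P,K \right)} = 67 K + K P$
$359 p{\left(-56,E \right)} = 359 \cdot 27 \left(67 - 56\right) = 359 \cdot 27 \cdot 11 = 359 \cdot 297 = 106623$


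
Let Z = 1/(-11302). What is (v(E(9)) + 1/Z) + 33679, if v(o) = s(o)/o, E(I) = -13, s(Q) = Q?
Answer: 22378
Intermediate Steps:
Z = -1/11302 ≈ -8.8480e-5
v(o) = 1 (v(o) = o/o = 1)
(v(E(9)) + 1/Z) + 33679 = (1 + 1/(-1/11302)) + 33679 = (1 - 11302) + 33679 = -11301 + 33679 = 22378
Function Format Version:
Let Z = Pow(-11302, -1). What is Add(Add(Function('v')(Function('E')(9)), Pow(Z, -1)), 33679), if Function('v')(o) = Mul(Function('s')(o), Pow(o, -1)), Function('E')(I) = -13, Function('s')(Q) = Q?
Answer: 22378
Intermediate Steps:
Z = Rational(-1, 11302) ≈ -8.8480e-5
Function('v')(o) = 1 (Function('v')(o) = Mul(o, Pow(o, -1)) = 1)
Add(Add(Function('v')(Function('E')(9)), Pow(Z, -1)), 33679) = Add(Add(1, Pow(Rational(-1, 11302), -1)), 33679) = Add(Add(1, -11302), 33679) = Add(-11301, 33679) = 22378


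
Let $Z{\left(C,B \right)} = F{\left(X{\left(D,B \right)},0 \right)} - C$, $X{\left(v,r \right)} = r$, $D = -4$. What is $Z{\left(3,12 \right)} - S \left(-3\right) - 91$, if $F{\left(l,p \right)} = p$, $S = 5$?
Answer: $-136$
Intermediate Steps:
$Z{\left(C,B \right)} = - C$ ($Z{\left(C,B \right)} = 0 - C = - C$)
$Z{\left(3,12 \right)} - S \left(-3\right) - 91 = \left(-1\right) 3 \left(-1\right) 5 \left(-3\right) - 91 = - 3 \left(\left(-5\right) \left(-3\right)\right) - 91 = \left(-3\right) 15 - 91 = -45 - 91 = -136$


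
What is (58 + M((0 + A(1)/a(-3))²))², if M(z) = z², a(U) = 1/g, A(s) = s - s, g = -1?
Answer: 3364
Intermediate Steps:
A(s) = 0
a(U) = -1 (a(U) = 1/(-1) = -1)
(58 + M((0 + A(1)/a(-3))²))² = (58 + ((0 + 0/(-1))²)²)² = (58 + ((0 + 0*(-1))²)²)² = (58 + ((0 + 0)²)²)² = (58 + (0²)²)² = (58 + 0²)² = (58 + 0)² = 58² = 3364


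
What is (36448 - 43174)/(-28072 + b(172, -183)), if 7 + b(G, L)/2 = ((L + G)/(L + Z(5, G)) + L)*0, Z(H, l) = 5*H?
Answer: 1121/4681 ≈ 0.23948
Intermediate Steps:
b(G, L) = -14 (b(G, L) = -14 + 2*(((L + G)/(L + 5*5) + L)*0) = -14 + 2*(((G + L)/(L + 25) + L)*0) = -14 + 2*(((G + L)/(25 + L) + L)*0) = -14 + 2*((L + (G + L)/(25 + L))*0) = -14 + 2*0 = -14 + 0 = -14)
(36448 - 43174)/(-28072 + b(172, -183)) = (36448 - 43174)/(-28072 - 14) = -6726/(-28086) = -6726*(-1/28086) = 1121/4681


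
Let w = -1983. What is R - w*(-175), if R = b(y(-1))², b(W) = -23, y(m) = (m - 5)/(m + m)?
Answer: -346496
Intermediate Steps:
y(m) = (-5 + m)/(2*m) (y(m) = (-5 + m)/((2*m)) = (-5 + m)*(1/(2*m)) = (-5 + m)/(2*m))
R = 529 (R = (-23)² = 529)
R - w*(-175) = 529 - (-1983)*(-175) = 529 - 1*347025 = 529 - 347025 = -346496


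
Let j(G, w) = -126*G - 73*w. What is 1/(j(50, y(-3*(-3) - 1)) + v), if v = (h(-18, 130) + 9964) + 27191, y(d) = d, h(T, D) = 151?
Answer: 1/30422 ≈ 3.2871e-5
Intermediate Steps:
v = 37306 (v = (151 + 9964) + 27191 = 10115 + 27191 = 37306)
1/(j(50, y(-3*(-3) - 1)) + v) = 1/((-126*50 - 73*(-3*(-3) - 1)) + 37306) = 1/((-6300 - 73*(9 - 1)) + 37306) = 1/((-6300 - 73*8) + 37306) = 1/((-6300 - 584) + 37306) = 1/(-6884 + 37306) = 1/30422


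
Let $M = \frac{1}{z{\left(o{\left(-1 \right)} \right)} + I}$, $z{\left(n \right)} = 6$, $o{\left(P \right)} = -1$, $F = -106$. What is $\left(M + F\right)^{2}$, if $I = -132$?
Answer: $\frac{178409449}{15876} \approx 11238.0$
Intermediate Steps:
$M = - \frac{1}{126}$ ($M = \frac{1}{6 - 132} = \frac{1}{-126} = - \frac{1}{126} \approx -0.0079365$)
$\left(M + F\right)^{2} = \left(- \frac{1}{126} - 106\right)^{2} = \left(- \frac{13357}{126}\right)^{2} = \frac{178409449}{15876}$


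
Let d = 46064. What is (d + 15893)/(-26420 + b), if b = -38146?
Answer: -61957/64566 ≈ -0.95959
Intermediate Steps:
(d + 15893)/(-26420 + b) = (46064 + 15893)/(-26420 - 38146) = 61957/(-64566) = 61957*(-1/64566) = -61957/64566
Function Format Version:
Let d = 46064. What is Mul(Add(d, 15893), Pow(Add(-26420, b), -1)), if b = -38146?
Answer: Rational(-61957, 64566) ≈ -0.95959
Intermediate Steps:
Mul(Add(d, 15893), Pow(Add(-26420, b), -1)) = Mul(Add(46064, 15893), Pow(Add(-26420, -38146), -1)) = Mul(61957, Pow(-64566, -1)) = Mul(61957, Rational(-1, 64566)) = Rational(-61957, 64566)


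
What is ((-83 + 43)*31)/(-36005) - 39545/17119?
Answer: -14764107/6488101 ≈ -2.2756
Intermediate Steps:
((-83 + 43)*31)/(-36005) - 39545/17119 = -40*31*(-1/36005) - 39545*1/17119 = -1240*(-1/36005) - 39545/17119 = 248/7201 - 39545/17119 = -14764107/6488101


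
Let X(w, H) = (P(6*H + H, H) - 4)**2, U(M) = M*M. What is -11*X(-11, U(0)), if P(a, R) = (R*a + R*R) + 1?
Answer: -99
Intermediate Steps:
P(a, R) = 1 + R**2 + R*a (P(a, R) = (R*a + R**2) + 1 = (R**2 + R*a) + 1 = 1 + R**2 + R*a)
U(M) = M**2
X(w, H) = (-3 + 8*H**2)**2 (X(w, H) = ((1 + H**2 + H*(6*H + H)) - 4)**2 = ((1 + H**2 + H*(7*H)) - 4)**2 = ((1 + H**2 + 7*H**2) - 4)**2 = ((1 + 8*H**2) - 4)**2 = (-3 + 8*H**2)**2)
-11*X(-11, U(0)) = -11*(-3 + 8*(0**2)**2)**2 = -11*(-3 + 8*0**2)**2 = -11*(-3 + 8*0)**2 = -11*(-3 + 0)**2 = -11*(-3)**2 = -11*9 = -99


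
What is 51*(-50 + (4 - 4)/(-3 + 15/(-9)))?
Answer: -2550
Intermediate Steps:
51*(-50 + (4 - 4)/(-3 + 15/(-9))) = 51*(-50 + 0/(-3 + 15*(-⅑))) = 51*(-50 + 0/(-3 - 5/3)) = 51*(-50 + 0/(-14/3)) = 51*(-50 + 0*(-3/14)) = 51*(-50 + 0) = 51*(-50) = -2550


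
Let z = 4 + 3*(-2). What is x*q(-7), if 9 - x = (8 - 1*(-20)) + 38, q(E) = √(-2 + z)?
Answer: -114*I ≈ -114.0*I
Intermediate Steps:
z = -2 (z = 4 - 6 = -2)
q(E) = 2*I (q(E) = √(-2 - 2) = √(-4) = 2*I)
x = -57 (x = 9 - ((8 - 1*(-20)) + 38) = 9 - ((8 + 20) + 38) = 9 - (28 + 38) = 9 - 1*66 = 9 - 66 = -57)
x*q(-7) = -114*I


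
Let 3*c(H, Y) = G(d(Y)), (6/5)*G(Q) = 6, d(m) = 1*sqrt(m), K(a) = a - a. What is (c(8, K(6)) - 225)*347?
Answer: -232490/3 ≈ -77497.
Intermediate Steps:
K(a) = 0
d(m) = sqrt(m)
G(Q) = 5 (G(Q) = (5/6)*6 = 5)
c(H, Y) = 5/3 (c(H, Y) = (1/3)*5 = 5/3)
(c(8, K(6)) - 225)*347 = (5/3 - 225)*347 = -670/3*347 = -232490/3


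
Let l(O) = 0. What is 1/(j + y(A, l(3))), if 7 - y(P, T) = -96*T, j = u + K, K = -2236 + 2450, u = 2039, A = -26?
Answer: 1/2260 ≈ 0.00044248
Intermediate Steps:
K = 214
j = 2253 (j = 2039 + 214 = 2253)
y(P, T) = 7 + 96*T (y(P, T) = 7 - (-96)*T = 7 + 96*T)
1/(j + y(A, l(3))) = 1/(2253 + (7 + 96*0)) = 1/(2253 + (7 + 0)) = 1/(2253 + 7) = 1/2260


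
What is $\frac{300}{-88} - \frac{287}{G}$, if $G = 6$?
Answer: $- \frac{1691}{33} \approx -51.242$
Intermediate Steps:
$\frac{300}{-88} - \frac{287}{G} = \frac{300}{-88} - \frac{287}{6} = 300 \left(- \frac{1}{88}\right) - \frac{287}{6} = - \frac{75}{22} - \frac{287}{6} = - \frac{1691}{33}$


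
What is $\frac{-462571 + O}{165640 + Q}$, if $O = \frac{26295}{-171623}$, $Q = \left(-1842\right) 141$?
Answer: $\frac{39693924514}{8073317543} \approx 4.9167$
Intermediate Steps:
$Q = -259722$
$O = - \frac{26295}{171623}$ ($O = 26295 \left(- \frac{1}{171623}\right) = - \frac{26295}{171623} \approx -0.15321$)
$\frac{-462571 + O}{165640 + Q} = \frac{-462571 - \frac{26295}{171623}}{165640 - 259722} = - \frac{79387849028}{171623 \left(-94082\right)} = \left(- \frac{79387849028}{171623}\right) \left(- \frac{1}{94082}\right) = \frac{39693924514}{8073317543}$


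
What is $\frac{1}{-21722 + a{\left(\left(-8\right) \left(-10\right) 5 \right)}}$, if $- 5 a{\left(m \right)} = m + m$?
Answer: $- \frac{1}{21882} \approx -4.57 \cdot 10^{-5}$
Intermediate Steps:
$a{\left(m \right)} = - \frac{2 m}{5}$ ($a{\left(m \right)} = - \frac{m + m}{5} = - \frac{2 m}{5}$)
$\frac{1}{-21722 + a{\left(\left(-8\right) \left(-10\right) 5 \right)}} = \frac{1}{-21722 - \frac{2 \left(-8\right) \left(-10\right) 5}{5}} = \frac{1}{-21722 - \frac{2 \cdot 80 \cdot 5}{5}} = \frac{1}{-21722 - 160} = \frac{1}{-21882} = - \frac{1}{21882}$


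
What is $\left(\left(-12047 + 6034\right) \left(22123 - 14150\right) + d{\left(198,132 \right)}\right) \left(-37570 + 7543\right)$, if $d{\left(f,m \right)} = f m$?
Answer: $1438759108851$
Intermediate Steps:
$\left(\left(-12047 + 6034\right) \left(22123 - 14150\right) + d{\left(198,132 \right)}\right) \left(-37570 + 7543\right) = \left(\left(-12047 + 6034\right) \left(22123 - 14150\right) + 198 \cdot 132\right) \left(-37570 + 7543\right) = \left(\left(-6013\right) 7973 + 26136\right) \left(-30027\right) = \left(-47941649 + 26136\right) \left(-30027\right) = \left(-47915513\right) \left(-30027\right) = 1438759108851$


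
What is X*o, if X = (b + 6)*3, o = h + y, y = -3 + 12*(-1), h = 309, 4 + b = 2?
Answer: 3528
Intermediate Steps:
b = -2 (b = -4 + 2 = -2)
y = -15 (y = -3 - 12 = -15)
o = 294 (o = 309 - 15 = 294)
X = 12 (X = (-2 + 6)*3 = 4*3 = 12)
X*o = 12*294 = 3528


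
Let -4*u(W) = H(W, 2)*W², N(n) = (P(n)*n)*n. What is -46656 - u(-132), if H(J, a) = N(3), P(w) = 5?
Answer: 149364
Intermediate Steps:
N(n) = 5*n² (N(n) = (5*n)*n = 5*n²)
H(J, a) = 45 (H(J, a) = 5*3² = 5*9 = 45)
u(W) = -45*W²/4
-46656 - u(-132) = -46656 - (-45)*(-132)²/4 = -46656 - (-45)*17424/4 = -46656 - 1*(-196020) = -46656 + 196020 = 149364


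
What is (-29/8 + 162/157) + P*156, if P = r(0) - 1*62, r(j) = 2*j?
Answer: -12151289/1256 ≈ -9674.6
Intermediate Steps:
P = -62 (P = 2*0 - 1*62 = 0 - 62 = -62)
(-29/8 + 162/157) + P*156 = (-29/8 + 162/157) - 62*156 = (-29*⅛ + 162*(1/157)) - 9672 = (-29/8 + 162/157) - 9672 = -3257/1256 - 9672 = -12151289/1256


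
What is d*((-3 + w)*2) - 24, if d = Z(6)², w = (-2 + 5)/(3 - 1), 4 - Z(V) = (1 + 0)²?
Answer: -51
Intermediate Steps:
Z(V) = 3 (Z(V) = 4 - (1 + 0)² = 4 - 1*1² = 4 - 1*1 = 4 - 1 = 3)
w = 3/2 ≈ 1.5000
d = 9 (d = 3² = 9)
d*((-3 + w)*2) - 24 = 9*((-3 + 3/2)*2) - 24 = 9*(-3/2*2) - 24 = 9*(-3) - 24 = -27 - 24 = -51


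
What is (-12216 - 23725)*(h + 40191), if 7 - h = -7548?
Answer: -1716038986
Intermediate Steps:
h = 7555 (h = 7 - 1*(-7548) = 7 + 7548 = 7555)
(-12216 - 23725)*(h + 40191) = (-12216 - 23725)*(7555 + 40191) = -35941*47746 = -1716038986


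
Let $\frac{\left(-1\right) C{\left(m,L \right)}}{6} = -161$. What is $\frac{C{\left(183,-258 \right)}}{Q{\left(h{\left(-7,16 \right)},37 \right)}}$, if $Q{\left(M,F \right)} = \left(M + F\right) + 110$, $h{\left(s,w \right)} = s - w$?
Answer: $\frac{483}{62} \approx 7.7903$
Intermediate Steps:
$Q{\left(M,F \right)} = 110 + F + M$ ($Q{\left(M,F \right)} = \left(F + M\right) + 110 = 110 + F + M$)
$C{\left(m,L \right)} = 966$ ($C{\left(m,L \right)} = \left(-6\right) \left(-161\right) = 966$)
$\frac{C{\left(183,-258 \right)}}{Q{\left(h{\left(-7,16 \right)},37 \right)}} = \frac{966}{110 + 37 - 23} = \frac{966}{124} = 966 \cdot \frac{1}{124} = \frac{483}{62}$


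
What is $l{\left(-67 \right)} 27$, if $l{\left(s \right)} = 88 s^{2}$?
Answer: $10665864$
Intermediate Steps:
$l{\left(-67 \right)} 27 = 88 \left(-67\right)^{2} \cdot 27 = 88 \cdot 4489 \cdot 27 = 395032 \cdot 27 = 10665864$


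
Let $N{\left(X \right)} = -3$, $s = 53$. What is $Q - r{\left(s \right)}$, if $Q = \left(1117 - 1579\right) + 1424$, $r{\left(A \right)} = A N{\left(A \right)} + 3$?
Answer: $1118$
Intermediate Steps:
$r{\left(A \right)} = 3 - 3 A$ ($r{\left(A \right)} = A \left(-3\right) + 3 = - 3 A + 3 = 3 - 3 A$)
$Q = 962$ ($Q = -462 + 1424 = 962$)
$Q - r{\left(s \right)} = 962 - \left(3 - 159\right) = 962 - -156 = 962 + 156 = 1118$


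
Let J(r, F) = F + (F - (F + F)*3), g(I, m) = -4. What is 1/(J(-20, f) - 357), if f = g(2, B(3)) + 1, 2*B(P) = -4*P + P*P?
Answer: -1/345 ≈ -0.0028986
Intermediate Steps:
B(P) = P²/2 - 2*P (B(P) = (-4*P + P*P)/2 = (-4*P + P²)/2 = (P² - 4*P)/2 = P²/2 - 2*P)
f = -3 (f = -4 + 1 = -3)
J(r, F) = -4*F (J(r, F) = F + (F - 2*F*3) = F + (F - 6*F) = F - 5*F = -4*F)
1/(J(-20, f) - 357) = 1/(-4*(-3) - 357) = 1/(12 - 357) = 1/(-345) = -1/345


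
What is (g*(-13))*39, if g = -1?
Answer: 507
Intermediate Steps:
(g*(-13))*39 = -1*(-13)*39 = 13*39 = 507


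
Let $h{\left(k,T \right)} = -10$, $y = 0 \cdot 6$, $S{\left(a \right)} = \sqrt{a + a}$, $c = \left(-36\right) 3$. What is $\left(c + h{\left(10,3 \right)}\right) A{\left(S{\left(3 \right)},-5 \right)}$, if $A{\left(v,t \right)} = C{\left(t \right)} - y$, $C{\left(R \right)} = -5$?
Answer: $590$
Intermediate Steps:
$c = -108$
$S{\left(a \right)} = \sqrt{2} \sqrt{a}$ ($S{\left(a \right)} = \sqrt{2 a} = \sqrt{2} \sqrt{a}$)
$y = 0$
$A{\left(v,t \right)} = -5$ ($A{\left(v,t \right)} = -5 - 0 = -5 + 0 = -5$)
$\left(c + h{\left(10,3 \right)}\right) A{\left(S{\left(3 \right)},-5 \right)} = \left(-108 - 10\right) \left(-5\right) = \left(-118\right) \left(-5\right) = 590$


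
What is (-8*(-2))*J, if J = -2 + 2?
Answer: 0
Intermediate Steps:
J = 0
(-8*(-2))*J = -8*(-2)*0 = 16*0 = 0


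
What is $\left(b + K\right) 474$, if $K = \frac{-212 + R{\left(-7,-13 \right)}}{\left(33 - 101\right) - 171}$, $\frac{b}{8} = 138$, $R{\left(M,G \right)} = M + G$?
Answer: $\frac{125177712}{239} \approx 5.2376 \cdot 10^{5}$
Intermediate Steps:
$R{\left(M,G \right)} = G + M$
$b = 1104$ ($b = 8 \cdot 138 = 1104$)
$K = \frac{232}{239}$ ($K = \frac{-212 - 20}{\left(33 - 101\right) - 171} = - \frac{232}{-68 - 171} = - \frac{232}{-239} = \left(-232\right) \left(- \frac{1}{239}\right) = \frac{232}{239} \approx 0.97071$)
$\left(b + K\right) 474 = \left(1104 + \frac{232}{239}\right) 474 = \frac{264088}{239} \cdot 474 = \frac{125177712}{239}$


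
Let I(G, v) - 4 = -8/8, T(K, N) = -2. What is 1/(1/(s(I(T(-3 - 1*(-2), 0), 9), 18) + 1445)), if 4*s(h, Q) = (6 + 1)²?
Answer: 5829/4 ≈ 1457.3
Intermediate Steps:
I(G, v) = 3 (I(G, v) = 4 - 8/8 = 4 - 8*⅛ = 4 - 1 = 3)
s(h, Q) = 49/4 (s(h, Q) = (6 + 1)²/4 = (¼)*7² = (¼)*49 = 49/4)
1/(1/(s(I(T(-3 - 1*(-2), 0), 9), 18) + 1445)) = 1/(1/(49/4 + 1445)) = 1/(1/(5829/4)) = 1/(4/5829) = 5829/4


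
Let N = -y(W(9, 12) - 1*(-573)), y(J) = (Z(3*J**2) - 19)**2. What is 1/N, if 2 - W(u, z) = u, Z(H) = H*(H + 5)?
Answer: -1/853141340974525820343025 ≈ -1.1721e-24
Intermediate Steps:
Z(H) = H*(5 + H)
W(u, z) = 2 - u
y(J) = (-19 + 3*J**2*(5 + 3*J**2))**2 (y(J) = ((3*J**2)*(5 + 3*J**2) - 19)**2 = (3*J**2*(5 + 3*J**2) - 19)**2 = (-19 + 3*J**2*(5 + 3*J**2))**2)
N = -853141340974525820343025 (N = -(-19 + 9*((2 - 1*9) - 1*(-573))**4 + 15*((2 - 1*9) - 1*(-573))**2)**2 = -(-19 + 9*((2 - 9) + 573)**4 + 15*((2 - 9) + 573)**2)**2 = -(-19 + 9*(-7 + 573)**4 + 15*(-7 + 573)**2)**2 = -(-19 + 9*566**4 + 15*566**2)**2 = -(-19 + 9*102627966736 + 15*320356)**2 = -(-19 + 923651700624 + 4805340)**2 = -1*923656505945**2 = -1*853141340974525820343025 = -853141340974525820343025)
1/N = 1/(-853141340974525820343025) = -1/853141340974525820343025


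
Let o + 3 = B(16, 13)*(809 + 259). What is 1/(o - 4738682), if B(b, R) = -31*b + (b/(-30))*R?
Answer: -5/26379089 ≈ -1.8954e-7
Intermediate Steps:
B(b, R) = -31*b - R*b/30 (B(b, R) = -31*b + (b*(-1/30))*R = -31*b + (-b/30)*R = -31*b - R*b/30)
o = -2685679/5 (o = -3 + (-1/30*16*(930 + 13))*(809 + 259) = -3 - 1/30*16*943*1068 = -3 - 7544/15*1068 = -3 - 2685664/5 = -2685679/5 ≈ -5.3714e+5)
1/(o - 4738682) = 1/(-2685679/5 - 4738682) = 1/(-26379089/5) = -5/26379089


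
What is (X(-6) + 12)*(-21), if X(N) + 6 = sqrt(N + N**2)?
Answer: -126 - 21*sqrt(30) ≈ -241.02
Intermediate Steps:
X(N) = -6 + sqrt(N + N**2)
(X(-6) + 12)*(-21) = ((-6 + sqrt(-6*(1 - 6))) + 12)*(-21) = ((-6 + sqrt(-6*(-5))) + 12)*(-21) = ((-6 + sqrt(30)) + 12)*(-21) = (6 + sqrt(30))*(-21) = -126 - 21*sqrt(30)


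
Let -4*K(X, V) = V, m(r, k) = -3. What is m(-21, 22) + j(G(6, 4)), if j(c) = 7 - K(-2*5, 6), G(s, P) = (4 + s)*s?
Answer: 11/2 ≈ 5.5000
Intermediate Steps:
K(X, V) = -V/4
G(s, P) = s*(4 + s)
j(c) = 17/2 (j(c) = 7 - (-1)*6/4 = 7 - 1*(-3/2) = 7 + 3/2 = 17/2)
m(-21, 22) + j(G(6, 4)) = -3 + 17/2 = 11/2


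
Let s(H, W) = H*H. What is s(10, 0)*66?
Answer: 6600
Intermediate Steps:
s(H, W) = H**2
s(10, 0)*66 = 10**2*66 = 100*66 = 6600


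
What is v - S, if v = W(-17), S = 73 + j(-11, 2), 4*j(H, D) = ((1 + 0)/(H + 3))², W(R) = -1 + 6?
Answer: -17409/256 ≈ -68.004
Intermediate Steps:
W(R) = 5
j(H, D) = 1/(4*(3 + H)²) (j(H, D) = ((1 + 0)/(H + 3))²/4 = (1/(3 + H))²/4 = 1/(4*(3 + H)²))
S = 18689/256 (S = 73 + 1/(4*(3 - 11)²) = 73 + (¼)/(-8)² = 73 + (¼)*(1/64) = 73 + 1/256 = 18689/256 ≈ 73.004)
v = 5
v - S = 5 - 1*18689/256 = 5 - 18689/256 = -17409/256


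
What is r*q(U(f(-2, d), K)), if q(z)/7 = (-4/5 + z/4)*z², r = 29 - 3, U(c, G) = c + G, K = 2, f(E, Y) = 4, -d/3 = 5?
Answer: 22932/5 ≈ 4586.4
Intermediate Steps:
d = -15 (d = -3*5 = -15)
U(c, G) = G + c
r = 26
q(z) = 7*z²*(-⅘ + z/4) (q(z) = 7*((-4/5 + z/4)*z²) = 7*((-4*⅕ + z*(¼))*z²) = 7*((-⅘ + z/4)*z²) = 7*(z²*(-⅘ + z/4)) = 7*z²*(-⅘ + z/4))
r*q(U(f(-2, d), K)) = 26*(7*(2 + 4)²*(-16 + 5*(2 + 4))/20) = 26*((7/20)*6²*(-16 + 5*6)) = 26*((7/20)*36*(-16 + 30)) = 26*((7/20)*36*14) = 26*(882/5) = 22932/5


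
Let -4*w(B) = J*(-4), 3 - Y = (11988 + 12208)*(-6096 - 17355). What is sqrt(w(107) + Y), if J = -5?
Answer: sqrt(567420394) ≈ 23821.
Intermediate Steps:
Y = 567420399 (Y = 3 - (11988 + 12208)*(-6096 - 17355) = 3 - 24196*(-23451) = 3 - 1*(-567420396) = 3 + 567420396 = 567420399)
w(B) = -5 (w(B) = -(-5)*(-4)/4 = -1/4*20 = -5)
sqrt(w(107) + Y) = sqrt(-5 + 567420399) = sqrt(567420394)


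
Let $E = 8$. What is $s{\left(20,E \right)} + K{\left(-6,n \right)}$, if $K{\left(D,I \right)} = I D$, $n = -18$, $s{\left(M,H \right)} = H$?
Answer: $116$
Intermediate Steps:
$K{\left(D,I \right)} = D I$
$s{\left(20,E \right)} + K{\left(-6,n \right)} = 8 - -108 = 8 + 108 = 116$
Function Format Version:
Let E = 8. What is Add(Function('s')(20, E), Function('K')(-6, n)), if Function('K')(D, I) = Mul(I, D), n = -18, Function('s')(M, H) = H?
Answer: 116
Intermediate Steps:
Function('K')(D, I) = Mul(D, I)
Add(Function('s')(20, E), Function('K')(-6, n)) = Add(8, Mul(-6, -18)) = Add(8, 108) = 116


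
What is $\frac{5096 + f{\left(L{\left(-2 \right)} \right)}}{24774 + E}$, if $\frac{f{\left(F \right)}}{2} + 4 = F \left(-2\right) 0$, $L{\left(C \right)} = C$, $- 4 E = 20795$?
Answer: $\frac{20352}{78301} \approx 0.25992$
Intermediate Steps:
$E = - \frac{20795}{4}$ ($E = \left(- \frac{1}{4}\right) 20795 = - \frac{20795}{4} \approx -5198.8$)
$f{\left(F \right)} = -8$ ($f{\left(F \right)} = -8 + 2 F \left(-2\right) 0 = -8 + 2 - 2 F 0 = -8 + 2 \cdot 0 = -8 + 0 = -8$)
$\frac{5096 + f{\left(L{\left(-2 \right)} \right)}}{24774 + E} = \frac{5096 - 8}{24774 - \frac{20795}{4}} = \frac{5088}{\frac{78301}{4}} = 5088 \cdot \frac{4}{78301} = \frac{20352}{78301}$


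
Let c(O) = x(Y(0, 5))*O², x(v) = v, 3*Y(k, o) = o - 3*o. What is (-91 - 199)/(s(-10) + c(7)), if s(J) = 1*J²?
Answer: 87/19 ≈ 4.5789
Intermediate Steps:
Y(k, o) = -2*o/3 (Y(k, o) = (o - 3*o)/3 = (-2*o)/3 = -2*o/3)
c(O) = -10*O²/3 (c(O) = (-⅔*5)*O² = -10*O²/3)
s(J) = J²
(-91 - 199)/(s(-10) + c(7)) = (-91 - 199)/((-10)² - 10/3*7²) = -290/(100 - 10/3*49) = -290/(100 - 490/3) = -290/(-190/3) = -290*(-3/190) = 87/19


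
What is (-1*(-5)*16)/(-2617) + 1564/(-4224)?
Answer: -1107727/2763552 ≈ -0.40083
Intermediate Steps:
(-1*(-5)*16)/(-2617) + 1564/(-4224) = (5*16)*(-1/2617) + 1564*(-1/4224) = 80*(-1/2617) - 391/1056 = -80/2617 - 391/1056 = -1107727/2763552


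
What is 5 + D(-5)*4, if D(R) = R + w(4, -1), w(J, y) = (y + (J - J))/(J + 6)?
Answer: -77/5 ≈ -15.400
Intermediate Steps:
w(J, y) = y/(6 + J) (w(J, y) = (y + 0)/(6 + J) = y/(6 + J))
D(R) = -1/10 + R (D(R) = R - 1/(6 + 4) = R - 1/10 = -1/10 + R)
5 + D(-5)*4 = 5 + (-1/10 - 5)*4 = 5 - 51/10*4 = 5 - 102/5 = -77/5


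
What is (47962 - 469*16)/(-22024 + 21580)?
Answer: -6743/74 ≈ -91.122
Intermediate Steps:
(47962 - 469*16)/(-22024 + 21580) = (47962 - 7504)/(-444) = 40458*(-1/444) = -6743/74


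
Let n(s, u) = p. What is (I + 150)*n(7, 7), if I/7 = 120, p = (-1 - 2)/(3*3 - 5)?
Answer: -1485/2 ≈ -742.50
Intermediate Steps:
p = -¾ (p = -3/(9 - 5) = -3/4 = -3*¼ = -¾ ≈ -0.75000)
n(s, u) = -¾
I = 840 (I = 7*120 = 840)
(I + 150)*n(7, 7) = (840 + 150)*(-¾) = 990*(-¾) = -1485/2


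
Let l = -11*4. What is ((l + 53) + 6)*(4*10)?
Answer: 600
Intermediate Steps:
l = -44
((l + 53) + 6)*(4*10) = ((-44 + 53) + 6)*(4*10) = (9 + 6)*40 = 15*40 = 600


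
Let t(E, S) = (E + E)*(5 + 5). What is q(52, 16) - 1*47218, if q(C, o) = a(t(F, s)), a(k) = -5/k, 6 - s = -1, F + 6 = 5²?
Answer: -3588569/76 ≈ -47218.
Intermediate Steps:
F = 19 (F = -6 + 5² = -6 + 25 = 19)
s = 7 (s = 6 - 1*(-1) = 6 + 1 = 7)
t(E, S) = 20*E (t(E, S) = (2*E)*10 = 20*E)
q(C, o) = -1/76 (q(C, o) = -5/(20*19) = -5/380 = -5*1/380 = -1/76)
q(52, 16) - 1*47218 = -1/76 - 1*47218 = -1/76 - 47218 = -3588569/76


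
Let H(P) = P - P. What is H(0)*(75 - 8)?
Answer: 0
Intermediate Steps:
H(P) = 0
H(0)*(75 - 8) = 0*(75 - 8) = 0*67 = 0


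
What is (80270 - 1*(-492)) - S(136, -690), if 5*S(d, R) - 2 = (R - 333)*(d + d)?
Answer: 682064/5 ≈ 1.3641e+5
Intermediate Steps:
S(d, R) = 2/5 + 2*d*(-333 + R)/5 (S(d, R) = 2/5 + ((R - 333)*(d + d))/5 = 2/5 + ((-333 + R)*(2*d))/5 = 2/5 + (2*d*(-333 + R))/5 = 2/5 + 2*d*(-333 + R)/5)
(80270 - 1*(-492)) - S(136, -690) = (80270 - 1*(-492)) - (2/5 - 666/5*136 + (2/5)*(-690)*136) = (80270 + 492) - (2/5 - 90576/5 - 37536) = 80762 - 1*(-278254/5) = 80762 + 278254/5 = 682064/5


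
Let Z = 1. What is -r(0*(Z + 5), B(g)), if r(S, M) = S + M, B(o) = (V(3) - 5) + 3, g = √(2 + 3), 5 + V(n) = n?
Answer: 4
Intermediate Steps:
V(n) = -5 + n
g = √5 ≈ 2.2361
B(o) = -4 (B(o) = ((-5 + 3) - 5) + 3 = (-2 - 5) + 3 = -7 + 3 = -4)
r(S, M) = M + S
-r(0*(Z + 5), B(g)) = -(-4 + 0*(1 + 5)) = -(-4 + 0*6) = -(-4 + 0) = -1*(-4) = 4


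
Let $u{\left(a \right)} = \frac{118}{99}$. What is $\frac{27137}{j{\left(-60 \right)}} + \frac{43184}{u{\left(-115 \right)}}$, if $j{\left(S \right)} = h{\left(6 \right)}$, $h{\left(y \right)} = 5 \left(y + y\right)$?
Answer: $\frac{129857563}{3540} \approx 36683.0$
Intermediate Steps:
$h{\left(y \right)} = 10 y$ ($h{\left(y \right)} = 5 \cdot 2 y = 10 y$)
$j{\left(S \right)} = 60$ ($j{\left(S \right)} = 10 \cdot 6 = 60$)
$u{\left(a \right)} = \frac{118}{99}$ ($u{\left(a \right)} = 118 \cdot \frac{1}{99} = \frac{118}{99}$)
$\frac{27137}{j{\left(-60 \right)}} + \frac{43184}{u{\left(-115 \right)}} = \frac{27137}{60} + \frac{43184}{\frac{118}{99}} = 27137 \cdot \frac{1}{60} + 43184 \cdot \frac{99}{118} = \frac{27137}{60} + \frac{2137608}{59} = \frac{129857563}{3540}$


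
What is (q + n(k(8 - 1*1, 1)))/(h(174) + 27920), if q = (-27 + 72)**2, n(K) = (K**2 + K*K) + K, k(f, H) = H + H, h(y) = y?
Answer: 185/2554 ≈ 0.072435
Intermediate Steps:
k(f, H) = 2*H
n(K) = K + 2*K**2 (n(K) = (K**2 + K**2) + K = 2*K**2 + K = K + 2*K**2)
q = 2025 (q = 45**2 = 2025)
(q + n(k(8 - 1*1, 1)))/(h(174) + 27920) = (2025 + (2*1)*(1 + 2*(2*1)))/(174 + 27920) = (2025 + 2*(1 + 2*2))/28094 = (2025 + 2*(1 + 4))*(1/28094) = (2025 + 2*5)*(1/28094) = (2025 + 10)*(1/28094) = 2035*(1/28094) = 185/2554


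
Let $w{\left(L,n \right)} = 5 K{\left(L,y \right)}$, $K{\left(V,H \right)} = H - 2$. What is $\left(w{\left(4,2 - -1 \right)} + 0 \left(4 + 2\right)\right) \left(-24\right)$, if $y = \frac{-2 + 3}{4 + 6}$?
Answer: $228$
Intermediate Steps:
$y = \frac{1}{10}$ ($y = 1 \cdot \frac{1}{10} = \frac{1}{10} \approx 0.1$)
$K{\left(V,H \right)} = -2 + H$ ($K{\left(V,H \right)} = H - 2 = -2 + H$)
$w{\left(L,n \right)} = - \frac{19}{2}$ ($w{\left(L,n \right)} = 5 \left(-2 + \frac{1}{10}\right) = 5 \left(- \frac{19}{10}\right) = - \frac{19}{2}$)
$\left(w{\left(4,2 - -1 \right)} + 0 \left(4 + 2\right)\right) \left(-24\right) = \left(- \frac{19}{2} + 0 \left(4 + 2\right)\right) \left(-24\right) = \left(- \frac{19}{2} + 0 \cdot 6\right) \left(-24\right) = \left(- \frac{19}{2} + 0\right) \left(-24\right) = \left(- \frac{19}{2}\right) \left(-24\right) = 228$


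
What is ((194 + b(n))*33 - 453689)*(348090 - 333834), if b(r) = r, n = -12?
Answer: -6382168848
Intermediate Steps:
((194 + b(n))*33 - 453689)*(348090 - 333834) = ((194 - 12)*33 - 453689)*(348090 - 333834) = (182*33 - 453689)*14256 = (6006 - 453689)*14256 = -447683*14256 = -6382168848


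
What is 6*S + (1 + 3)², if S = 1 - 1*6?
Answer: -14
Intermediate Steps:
S = -5 (S = 1 - 6 = -5)
6*S + (1 + 3)² = 6*(-5) + (1 + 3)² = -30 + 4² = -30 + 16 = -14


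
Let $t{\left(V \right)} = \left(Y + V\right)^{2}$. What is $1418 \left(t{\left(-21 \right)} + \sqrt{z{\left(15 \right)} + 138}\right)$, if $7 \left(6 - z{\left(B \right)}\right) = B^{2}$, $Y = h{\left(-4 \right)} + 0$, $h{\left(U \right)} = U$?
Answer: $886250 + \frac{4254 \sqrt{609}}{7} \approx 9.0125 \cdot 10^{5}$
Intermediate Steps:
$Y = -4$ ($Y = -4 + 0 = -4$)
$z{\left(B \right)} = 6 - \frac{B^{2}}{7}$
$t{\left(V \right)} = \left(-4 + V\right)^{2}$
$1418 \left(t{\left(-21 \right)} + \sqrt{z{\left(15 \right)} + 138}\right) = 1418 \left(\left(-4 - 21\right)^{2} + \sqrt{\left(6 - \frac{15^{2}}{7}\right) + 138}\right) = 1418 \left(\left(-25\right)^{2} + \sqrt{\left(6 - \frac{225}{7}\right) + 138}\right) = 1418 \left(625 + \sqrt{\left(6 - \frac{225}{7}\right) + 138}\right) = 1418 \left(625 + \sqrt{- \frac{183}{7} + 138}\right) = 1418 \left(625 + \sqrt{\frac{783}{7}}\right) = 1418 \left(625 + \frac{3 \sqrt{609}}{7}\right) = 886250 + \frac{4254 \sqrt{609}}{7}$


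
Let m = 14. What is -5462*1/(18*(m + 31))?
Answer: -2731/405 ≈ -6.7432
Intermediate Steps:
-5462*1/(18*(m + 31)) = -5462*1/(18*(14 + 31)) = -5462/(18*45) = -5462/810 = -5462*1/810 = -2731/405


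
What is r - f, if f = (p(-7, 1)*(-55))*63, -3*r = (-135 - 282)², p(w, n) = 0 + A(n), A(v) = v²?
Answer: -54498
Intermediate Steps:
p(w, n) = n² (p(w, n) = 0 + n² = n²)
r = -57963 (r = -(-135 - 282)²/3 = -⅓*(-417)² = -⅓*173889 = -57963)
f = -3465 (f = (1²*(-55))*63 = (1*(-55))*63 = -55*63 = -3465)
r - f = -57963 - 1*(-3465) = -57963 + 3465 = -54498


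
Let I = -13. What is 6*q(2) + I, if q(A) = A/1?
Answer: -1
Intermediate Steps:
q(A) = A (q(A) = A*1 = A)
6*q(2) + I = 6*2 - 13 = 12 - 13 = -1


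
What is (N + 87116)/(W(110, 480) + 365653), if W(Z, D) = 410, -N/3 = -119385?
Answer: 445271/366063 ≈ 1.2164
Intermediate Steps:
N = 358155 (N = -3*(-119385) = 358155)
(N + 87116)/(W(110, 480) + 365653) = (358155 + 87116)/(410 + 365653) = 445271/366063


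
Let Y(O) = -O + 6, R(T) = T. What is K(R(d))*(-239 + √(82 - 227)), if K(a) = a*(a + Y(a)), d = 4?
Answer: -5736 + 24*I*√145 ≈ -5736.0 + 289.0*I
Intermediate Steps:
Y(O) = 6 - O
K(a) = 6*a (K(a) = a*(a + (6 - a)) = a*6 = 6*a)
K(R(d))*(-239 + √(82 - 227)) = (6*4)*(-239 + √(82 - 227)) = 24*(-239 + √(-145)) = 24*(-239 + I*√145) = -5736 + 24*I*√145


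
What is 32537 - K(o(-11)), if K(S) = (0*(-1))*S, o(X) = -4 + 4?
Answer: 32537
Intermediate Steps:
o(X) = 0
K(S) = 0 (K(S) = 0*S = 0)
32537 - K(o(-11)) = 32537 - 1*0 = 32537 + 0 = 32537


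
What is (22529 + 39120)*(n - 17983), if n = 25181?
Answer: 443749502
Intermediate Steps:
(22529 + 39120)*(n - 17983) = (22529 + 39120)*(25181 - 17983) = 61649*7198 = 443749502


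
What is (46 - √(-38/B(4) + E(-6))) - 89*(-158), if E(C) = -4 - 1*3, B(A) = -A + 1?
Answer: 14108 - √51/3 ≈ 14106.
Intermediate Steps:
B(A) = 1 - A
E(C) = -7 (E(C) = -4 - 3 = -7)
(46 - √(-38/B(4) + E(-6))) - 89*(-158) = (46 - √(-38/(1 - 1*4) - 7)) - 89*(-158) = (46 - √(-38/(1 - 4) - 7)) + 14062 = (46 - √(-38/(-3) - 7)) + 14062 = (46 - √(-38*(-⅓) - 7)) + 14062 = (46 - √(38/3 - 7)) + 14062 = (46 - √(17/3)) + 14062 = (46 - √51/3) + 14062 = 14108 - √51/3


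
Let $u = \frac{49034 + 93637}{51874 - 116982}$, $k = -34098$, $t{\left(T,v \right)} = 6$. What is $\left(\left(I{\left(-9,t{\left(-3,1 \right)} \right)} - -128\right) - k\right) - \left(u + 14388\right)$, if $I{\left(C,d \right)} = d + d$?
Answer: $\frac{1292536471}{65108} \approx 19852.0$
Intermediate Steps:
$I{\left(C,d \right)} = 2 d$
$u = - \frac{142671}{65108}$ ($u = \frac{142671}{-65108} = 142671 \left(- \frac{1}{65108}\right) = - \frac{142671}{65108} \approx -2.1913$)
$\left(\left(I{\left(-9,t{\left(-3,1 \right)} \right)} - -128\right) - k\right) - \left(u + 14388\right) = \left(\left(2 \cdot 6 - -128\right) - -34098\right) - \left(- \frac{142671}{65108} + 14388\right) = \left(\left(12 + 128\right) + 34098\right) - \frac{936631233}{65108} = \left(140 + 34098\right) - \frac{936631233}{65108} = 34238 - \frac{936631233}{65108} = \frac{1292536471}{65108}$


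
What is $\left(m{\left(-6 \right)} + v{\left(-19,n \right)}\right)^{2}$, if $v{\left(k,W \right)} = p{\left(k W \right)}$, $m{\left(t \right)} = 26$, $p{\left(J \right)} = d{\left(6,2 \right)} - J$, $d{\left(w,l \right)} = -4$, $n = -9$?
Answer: $22201$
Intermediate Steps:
$p{\left(J \right)} = -4 - J$
$v{\left(k,W \right)} = -4 - W k$ ($v{\left(k,W \right)} = -4 - k W = -4 - W k$)
$\left(m{\left(-6 \right)} + v{\left(-19,n \right)}\right)^{2} = \left(26 - \left(4 - -171\right)\right)^{2} = \left(26 - 175\right)^{2} = \left(-149\right)^{2} = 22201$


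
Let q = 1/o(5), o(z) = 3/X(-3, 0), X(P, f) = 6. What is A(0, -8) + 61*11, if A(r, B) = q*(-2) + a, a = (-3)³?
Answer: 640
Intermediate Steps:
o(z) = ½ (o(z) = 3/6 = 3*(⅙) = ½)
a = -27
q = 2 (q = 1/(½) = 2)
A(r, B) = -31 (A(r, B) = 2*(-2) - 27 = -4 - 27 = -31)
A(0, -8) + 61*11 = -31 + 61*11 = -31 + 671 = 640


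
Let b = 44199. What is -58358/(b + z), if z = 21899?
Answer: -29179/33049 ≈ -0.88290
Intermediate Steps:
-58358/(b + z) = -58358/(44199 + 21899) = -58358/66098 = -58358*1/66098 = -29179/33049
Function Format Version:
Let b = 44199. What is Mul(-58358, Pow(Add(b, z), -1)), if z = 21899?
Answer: Rational(-29179, 33049) ≈ -0.88290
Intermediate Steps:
Mul(-58358, Pow(Add(b, z), -1)) = Mul(-58358, Pow(Add(44199, 21899), -1)) = Mul(-58358, Pow(66098, -1)) = Mul(-58358, Rational(1, 66098)) = Rational(-29179, 33049)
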